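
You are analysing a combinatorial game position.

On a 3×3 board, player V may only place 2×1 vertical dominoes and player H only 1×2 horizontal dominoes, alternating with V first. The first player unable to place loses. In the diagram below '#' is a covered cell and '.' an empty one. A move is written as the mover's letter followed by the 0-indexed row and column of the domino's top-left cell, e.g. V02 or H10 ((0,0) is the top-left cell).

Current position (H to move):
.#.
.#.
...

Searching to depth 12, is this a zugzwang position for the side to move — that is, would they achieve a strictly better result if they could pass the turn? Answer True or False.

zugzwang(.#./.#./..., H) = False

[.#./.#./...] H move#1: H20:-1/.#./.#./##.*, H21:-1/.#./.#./.##
[.#./.#./##.] V move#2: V00:+1/##./##./##.*, V02:+1/.##/.##/##., V12:+1/.#./.##/###
[##./##./##.] end (terminal -1, H#3); searched .#./.#./... to 12
if H skipped the turn, V would face:
~ [.#./.#./...] V move#1: V00:+1/##./##./...*, V02:+1/.##/.##/..., V10:+1/.#./##./#.., V12:+1/.#./.##/..#
~ [##./##./...] H move#2: H20:-1/##./##./##.*, H21:-1/##./##./.##
~ [##./##./##.] V move#3: V02:+1/###/###/##.*, V12:+1/##./###/###
~ [###/###/##.] end (terminal -1, H#4); searched .#./.#./... to 12
compare (H): move=-1 vs pass=-1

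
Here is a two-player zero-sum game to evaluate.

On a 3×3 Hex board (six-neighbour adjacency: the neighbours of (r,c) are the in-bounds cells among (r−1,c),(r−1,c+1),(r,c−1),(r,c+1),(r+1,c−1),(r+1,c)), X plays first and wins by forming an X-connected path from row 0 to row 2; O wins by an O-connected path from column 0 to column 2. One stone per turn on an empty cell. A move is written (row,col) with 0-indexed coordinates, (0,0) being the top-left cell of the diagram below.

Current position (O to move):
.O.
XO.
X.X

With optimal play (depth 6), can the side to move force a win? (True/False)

[.O./XO./X.X] O move#1: (0,0):+1/OO./XO./X.X*, (0,2):-1/.OO/XO./X.X, (1,2):-1/.O./XOO/X.X, (2,1):-1/.O./XO./XOX
[OO./XO./X.X] X move#2: (0,2):-1/OOX/XO./X.X*, (1,2):-1/OO./XOX/X.X, (2,1):-1/OO./XO./XXX
[OOX/XO./X.X] O move#3: (1,2):+1/OOX/XOO/X.X*, (2,1):-1/OOX/XO./XOX
[OOX/XOO/X.X] end (terminal -1, X#4); searched .O./XO./X.X to 6

O winning at [.O./XO./X.X]: True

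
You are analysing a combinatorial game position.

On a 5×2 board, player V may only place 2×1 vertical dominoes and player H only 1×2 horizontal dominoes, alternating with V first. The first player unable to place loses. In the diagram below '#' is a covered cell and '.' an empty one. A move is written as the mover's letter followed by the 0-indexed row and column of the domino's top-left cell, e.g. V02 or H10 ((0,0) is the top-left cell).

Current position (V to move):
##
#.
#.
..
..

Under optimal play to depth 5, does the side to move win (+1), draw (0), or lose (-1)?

ply 1, V at ##/#./#./../.. | V11=-1→##/##/##/../..; V21=-1→##/#./##/.#/..; V30=+1→##/#./#./#./#.*; V31=+1→##/#./#./.#/.#
ply 2: ##/#./#./#./#. is terminal -1 (H); from ##/#./#./../.. depth 5

value(##/#./#./../.., V) = +1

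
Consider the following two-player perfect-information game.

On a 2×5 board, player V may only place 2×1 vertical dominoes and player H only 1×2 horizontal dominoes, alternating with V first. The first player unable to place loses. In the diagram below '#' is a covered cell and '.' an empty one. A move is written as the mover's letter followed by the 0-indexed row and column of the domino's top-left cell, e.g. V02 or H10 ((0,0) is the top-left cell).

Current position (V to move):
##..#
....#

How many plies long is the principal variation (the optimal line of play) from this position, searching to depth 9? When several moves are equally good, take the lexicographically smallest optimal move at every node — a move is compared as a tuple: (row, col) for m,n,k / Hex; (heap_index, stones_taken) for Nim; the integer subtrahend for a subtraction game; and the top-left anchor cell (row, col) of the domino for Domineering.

PV length from [##..#/....#]: 3 plies

p1 V@[##..#/....#]: V02[###.#/..#.#]+1* V03[##.##/...##]-1
p2 H@[###.#/..#.#]: H10[###.#/###.#]-1*
p3 V@[###.#/###.#]: V03[#####/#####]+1*
p4 H@[#####/#####] terminal -1; root [##..#/....#] d9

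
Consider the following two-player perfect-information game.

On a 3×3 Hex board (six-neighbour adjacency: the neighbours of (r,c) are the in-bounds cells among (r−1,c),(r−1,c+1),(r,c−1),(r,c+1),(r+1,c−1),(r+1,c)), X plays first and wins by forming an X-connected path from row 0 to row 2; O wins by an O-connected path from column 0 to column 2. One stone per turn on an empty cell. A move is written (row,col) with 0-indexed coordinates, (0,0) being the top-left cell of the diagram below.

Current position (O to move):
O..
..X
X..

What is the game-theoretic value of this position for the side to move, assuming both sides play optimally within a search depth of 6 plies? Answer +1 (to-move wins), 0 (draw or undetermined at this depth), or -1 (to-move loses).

[O../..X/X..] O move#1: (0,1):-1/OO./..X/X..*, (0,2):-1/O.O/..X/X.., (1,0):-1/O../O.X/X.., (1,1):-1/O../.OX/X.., (2,1):-1/O../..X/XO., (2,2):-1/O../..X/X.O
[OO./..X/X..] X move#2: (0,2):+1/OOX/..X/X..*, (1,0):-1/OO./X.X/X.., (1,1):-1/OO./.XX/X.., (2,1):-1/OO./..X/XX., (2,2):-1/OO./..X/X.X
[OOX/..X/X..] O move#3: (1,0):-1/OOX/O.X/X..*, (1,1):-1/OOX/.OX/X.., (2,1):-1/OOX/..X/XO., (2,2):-1/OOX/..X/X.O
[OOX/O.X/X..] X move#4: (1,1):+1/OOX/OXX/X..*, (2,1):+1/OOX/O.X/XX., (2,2):+1/OOX/O.X/X.X
[OOX/OXX/X..] end (terminal -1, O#5); searched O../..X/X.. to 6

value(O../..X/X.., O) = -1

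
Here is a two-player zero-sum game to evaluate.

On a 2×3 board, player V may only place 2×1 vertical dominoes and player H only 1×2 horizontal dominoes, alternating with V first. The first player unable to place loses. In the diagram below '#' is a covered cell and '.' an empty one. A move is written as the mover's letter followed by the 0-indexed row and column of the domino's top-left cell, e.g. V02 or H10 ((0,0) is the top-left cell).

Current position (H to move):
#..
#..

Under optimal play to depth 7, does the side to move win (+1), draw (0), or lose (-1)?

value(#../#.., H) = +1

p1 H@[#../#..]: H01[###/#..]+1* H11[#../###]+1
p2 V@[###/#..] terminal -1; root [#../#..] d7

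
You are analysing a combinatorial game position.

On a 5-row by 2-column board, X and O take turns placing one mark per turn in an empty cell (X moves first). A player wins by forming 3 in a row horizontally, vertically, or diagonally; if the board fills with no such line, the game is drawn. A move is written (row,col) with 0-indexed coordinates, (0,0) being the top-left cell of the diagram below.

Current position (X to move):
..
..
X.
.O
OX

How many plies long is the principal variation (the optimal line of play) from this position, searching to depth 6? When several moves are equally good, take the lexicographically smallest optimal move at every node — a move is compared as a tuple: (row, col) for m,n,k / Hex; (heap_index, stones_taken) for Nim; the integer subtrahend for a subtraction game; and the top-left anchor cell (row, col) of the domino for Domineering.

ply 1, X at ../../X./.O/OX | (0,0)=+0→X./../X./.O/OX; (0,1)=+0→.X/../X./.O/OX; (1,0)=+1→../X./X./.O/OX*; (1,1)=+0→../.X/X./.O/OX; (2,1)=+0→../../XX/.O/OX; (3,0)=+0→../../X./XO/OX
ply 2, O at ../X./X./.O/OX | (0,0)=-1→O./X./X./.O/OX*; (0,1)=-1→.O/X./X./.O/OX; (1,1)=-1→../XO/X./.O/OX; (2,1)=-1→../X./XO/.O/OX; (3,0)=-1→../X./X./OO/OX
ply 3, X at O./X./X./.O/OX | (0,1)=+0→OX/X./X./.O/OX; (1,1)=+0→O./XX/X./.O/OX; (2,1)=+0→O./X./XX/.O/OX; (3,0)=+1→O./X./X./XO/OX*
ply 4: O./X./X./XO/OX is terminal -1 (O); from ../../X./.O/OX depth 6

PV length from [../../X./.O/OX]: 3 plies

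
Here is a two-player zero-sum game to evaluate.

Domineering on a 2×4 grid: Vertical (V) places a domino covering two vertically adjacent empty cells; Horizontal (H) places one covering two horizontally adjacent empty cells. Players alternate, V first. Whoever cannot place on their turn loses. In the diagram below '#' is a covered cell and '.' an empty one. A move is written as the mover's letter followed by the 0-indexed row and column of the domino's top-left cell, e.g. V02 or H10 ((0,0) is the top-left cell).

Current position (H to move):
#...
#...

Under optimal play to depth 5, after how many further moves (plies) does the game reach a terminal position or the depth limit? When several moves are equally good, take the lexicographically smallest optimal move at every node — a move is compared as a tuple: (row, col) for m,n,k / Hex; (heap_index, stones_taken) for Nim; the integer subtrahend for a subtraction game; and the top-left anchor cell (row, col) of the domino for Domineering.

PV length from [#.../#...]: 3 plies

[#.../#...] H move#1: H01:+1/###./#...*, H02:+1/#.##/#..., H11:+1/#.../###., H12:+1/#.../#.##
[###./#...] V move#2: V03:-1/####/#..#*
[####/#..#] H move#3: H11:+1/####/####*
[####/####] end (terminal -1, V#4); searched #.../#... to 5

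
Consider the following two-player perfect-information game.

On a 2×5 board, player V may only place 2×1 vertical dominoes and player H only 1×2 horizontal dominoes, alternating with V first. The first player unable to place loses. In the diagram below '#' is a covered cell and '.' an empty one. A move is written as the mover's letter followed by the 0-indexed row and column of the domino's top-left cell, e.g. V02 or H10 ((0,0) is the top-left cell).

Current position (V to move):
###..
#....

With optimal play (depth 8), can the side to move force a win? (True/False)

V winning at [###../#....]: True

p1 V@[###../#....]: V03[####./#..#.]+1* V04[###.#/#...#]-1
p2 H@[####./#..#.]: H11[####./####.]-1*
p3 V@[####./####.]: V04[#####/#####]+1*
p4 H@[#####/#####] terminal -1; root [###../#....] d8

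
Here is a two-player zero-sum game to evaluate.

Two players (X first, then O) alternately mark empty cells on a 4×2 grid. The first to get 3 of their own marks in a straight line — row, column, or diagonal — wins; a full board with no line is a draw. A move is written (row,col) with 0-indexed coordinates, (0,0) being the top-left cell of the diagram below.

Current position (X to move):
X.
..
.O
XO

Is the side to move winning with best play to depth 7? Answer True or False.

X winning at [X./../.O/XO]: False

ply 1, X at X./../.O/XO | (0,1)=-1→XX/../.O/XO; (1,0)=-1→X./X./.O/XO; (1,1)=+0→X./.X/.O/XO*; (2,0)=-1→X./../XO/XO
ply 2, O at X./.X/.O/XO | (0,1)=+0→XO/.X/.O/XO*; (1,0)=+0→X./OX/.O/XO; (2,0)=+0→X./.X/OO/XO
ply 3, X at XO/.X/.O/XO | (1,0)=+0→XO/XX/.O/XO*; (2,0)=+0→XO/.X/XO/XO
ply 4, O at XO/XX/.O/XO | (2,0)=+0→XO/XX/OO/XO*
ply 5: XO/XX/OO/XO is terminal +0 (X); from X./../.O/XO depth 7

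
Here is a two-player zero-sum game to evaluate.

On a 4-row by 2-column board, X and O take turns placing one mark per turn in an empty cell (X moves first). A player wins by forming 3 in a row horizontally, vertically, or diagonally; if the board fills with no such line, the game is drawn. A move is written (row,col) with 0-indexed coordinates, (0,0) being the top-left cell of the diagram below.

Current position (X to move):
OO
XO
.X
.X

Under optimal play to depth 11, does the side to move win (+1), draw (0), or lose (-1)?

value(OO/XO/.X/.X, X) = 0

ply 1, X at OO/XO/.X/.X | (2,0)=+0→OO/XO/XX/.X*; (3,0)=+0→OO/XO/.X/XX
ply 2, O at OO/XO/XX/.X | (3,0)=+0→OO/XO/XX/OX*
ply 3: OO/XO/XX/OX is terminal +0 (X); from OO/XO/.X/.X depth 11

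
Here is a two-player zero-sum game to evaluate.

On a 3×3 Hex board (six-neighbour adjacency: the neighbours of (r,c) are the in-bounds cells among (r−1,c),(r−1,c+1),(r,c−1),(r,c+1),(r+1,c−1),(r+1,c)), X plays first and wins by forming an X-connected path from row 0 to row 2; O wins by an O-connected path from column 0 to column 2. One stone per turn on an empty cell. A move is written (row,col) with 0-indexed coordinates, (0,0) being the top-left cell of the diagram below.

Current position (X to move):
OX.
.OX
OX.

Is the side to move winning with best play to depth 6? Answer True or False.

[OX./.OX/OX.] X move#1: (0,2):+1/OXX/.OX/OX.*, (1,0):-1/OX./XOX/OX., (2,2):-1/OX./.OX/OXX
[OXX/.OX/OX.] end (terminal -1, O#2); searched OX./.OX/OX. to 6

X winning at [OX./.OX/OX.]: True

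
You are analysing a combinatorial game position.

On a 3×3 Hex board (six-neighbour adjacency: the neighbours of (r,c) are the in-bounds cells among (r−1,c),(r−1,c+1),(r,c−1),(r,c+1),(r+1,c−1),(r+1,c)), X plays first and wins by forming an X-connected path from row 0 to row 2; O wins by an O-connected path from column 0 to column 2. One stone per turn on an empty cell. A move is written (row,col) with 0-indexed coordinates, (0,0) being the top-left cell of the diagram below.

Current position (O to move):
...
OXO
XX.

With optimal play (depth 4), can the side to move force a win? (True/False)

O winning at [.../OXO/XX.]: False

ply 1, O at .../OXO/XX. | (0,0)=-1→O../OXO/XX.*; (0,1)=-1→.O./OXO/XX.; (0,2)=-1→..O/OXO/XX.; (2,2)=-1→.../OXO/XXO
ply 2, X at O../OXO/XX. | (0,1)=+1→OX./OXO/XX.*; (0,2)=+1→O.X/OXO/XX.; (2,2)=+1→O../OXO/XXX
ply 3: OX./OXO/XX. is terminal -1 (O); from .../OXO/XX. depth 4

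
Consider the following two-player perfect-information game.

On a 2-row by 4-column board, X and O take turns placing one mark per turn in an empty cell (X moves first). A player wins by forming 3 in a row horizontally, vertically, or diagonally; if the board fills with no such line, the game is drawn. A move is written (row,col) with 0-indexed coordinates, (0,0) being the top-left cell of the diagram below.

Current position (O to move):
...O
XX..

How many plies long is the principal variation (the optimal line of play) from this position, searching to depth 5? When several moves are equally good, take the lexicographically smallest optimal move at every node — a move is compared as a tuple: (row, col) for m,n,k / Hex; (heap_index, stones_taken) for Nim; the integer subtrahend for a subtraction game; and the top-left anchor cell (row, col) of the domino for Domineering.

PV length from [...O/XX..]: 5 plies

ply 1, O at ...O/XX.. | (0,0)=-1→O..O/XX..; (0,1)=-1→.O.O/XX..; (0,2)=-1→..OO/XX..; (1,2)=+0→...O/XXO.*; (1,3)=-1→...O/XX.O
ply 2, X at ...O/XXO. | (0,0)=+0→X..O/XXO.*; (0,1)=+0→.X.O/XXO.; (0,2)=+0→..XO/XXO.; (1,3)=+0→...O/XXOX
ply 3, O at X..O/XXO. | (0,1)=+0→XO.O/XXO.*; (0,2)=+0→X.OO/XXO.; (1,3)=+0→X..O/XXOO
ply 4, X at XO.O/XXO. | (0,2)=+0→XOXO/XXO.*; (1,3)=-1→XO.O/XXOX
ply 5, O at XOXO/XXO. | (1,3)=+0→XOXO/XXOO*
ply 6: XOXO/XXOO is terminal +0 (X); from ...O/XX.. depth 5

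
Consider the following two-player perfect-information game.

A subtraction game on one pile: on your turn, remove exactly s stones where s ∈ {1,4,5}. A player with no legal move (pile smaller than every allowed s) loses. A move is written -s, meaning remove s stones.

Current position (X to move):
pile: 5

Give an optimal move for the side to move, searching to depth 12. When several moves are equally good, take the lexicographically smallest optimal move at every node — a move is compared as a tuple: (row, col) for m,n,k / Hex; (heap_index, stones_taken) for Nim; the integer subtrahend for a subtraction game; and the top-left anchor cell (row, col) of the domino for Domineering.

X's best at [5]: -5

p1 X@[5]: -1[4]-1 -4[1]-1 -5[0]+1*
p2 O@[0] terminal -1; root [5] d12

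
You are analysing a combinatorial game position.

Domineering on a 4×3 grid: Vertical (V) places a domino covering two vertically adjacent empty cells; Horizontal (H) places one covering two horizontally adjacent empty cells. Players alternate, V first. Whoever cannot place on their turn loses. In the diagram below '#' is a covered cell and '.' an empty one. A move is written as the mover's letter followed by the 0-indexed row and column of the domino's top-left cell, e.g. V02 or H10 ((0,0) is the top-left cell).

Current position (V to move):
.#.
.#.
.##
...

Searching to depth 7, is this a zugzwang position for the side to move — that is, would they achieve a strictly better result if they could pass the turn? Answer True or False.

zugzwang(.#./.#./.##/..., V) = False

ply 1, V at .#./.#./.##/... | V00=+1→##./##./.##/...*; V02=+1→.##/.##/.##/...; V10=+1→.#./##./###/...; V20=+1→.#./.#./###/#..
ply 2, H at ##./##./.##/... | H30=-1→##./##./.##/##.*; H31=-1→##./##./.##/.##
ply 3, V at ##./##./.##/##. | V02=+1→###/###/.##/##.*
ply 4: ###/###/.##/##. is terminal -1 (H); from .#./.#./.##/... depth 7
pass branch (H moves first from the same position):
  | ply 1, H at .#./.#./.##/... | H30=-1→.#./.#./.##/##.*; H31=-1→.#./.#./.##/.##
  | ply 2, V at .#./.#./.##/##. | V00=+1→##./##./.##/##.*; V02=+1→.##/.##/.##/##.; V10=+1→.#./##./###/##.
  | ply 3: ##./##./.##/##. is terminal -1 (H); from .#./.#./.##/... depth 7
V moving scores +1; V passing scores +1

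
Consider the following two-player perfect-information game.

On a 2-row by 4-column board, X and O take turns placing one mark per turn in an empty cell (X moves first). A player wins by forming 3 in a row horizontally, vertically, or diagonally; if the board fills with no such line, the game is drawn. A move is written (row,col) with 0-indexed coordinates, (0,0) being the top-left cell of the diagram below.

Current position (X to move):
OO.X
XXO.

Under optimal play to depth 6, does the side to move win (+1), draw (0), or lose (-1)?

value(OO.X/XXO., X) = 0

ply 1, X at OO.X/XXO. | (0,2)=+0→OOXX/XXO.*; (1,3)=-1→OO.X/XXOX
ply 2, O at OOXX/XXO. | (1,3)=+0→OOXX/XXOO*
ply 3: OOXX/XXOO is terminal +0 (X); from OO.X/XXO. depth 6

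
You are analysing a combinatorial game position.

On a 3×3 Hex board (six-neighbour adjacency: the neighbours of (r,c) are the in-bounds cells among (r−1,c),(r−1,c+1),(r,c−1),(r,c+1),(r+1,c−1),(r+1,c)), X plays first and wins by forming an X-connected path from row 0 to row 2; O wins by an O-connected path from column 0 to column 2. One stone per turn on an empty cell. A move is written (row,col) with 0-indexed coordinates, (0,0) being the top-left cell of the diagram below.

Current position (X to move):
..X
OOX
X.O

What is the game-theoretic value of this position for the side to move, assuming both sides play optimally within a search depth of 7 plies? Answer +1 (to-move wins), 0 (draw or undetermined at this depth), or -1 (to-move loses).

ply 1, X at ..X/OOX/X.O | (0,0)=-1→X.X/OOX/X.O; (0,1)=-1→.XX/OOX/X.O; (2,1)=+1→..X/OOX/XXO*
ply 2: ..X/OOX/XXO is terminal -1 (O); from ..X/OOX/X.O depth 7

value(..X/OOX/X.O, X) = +1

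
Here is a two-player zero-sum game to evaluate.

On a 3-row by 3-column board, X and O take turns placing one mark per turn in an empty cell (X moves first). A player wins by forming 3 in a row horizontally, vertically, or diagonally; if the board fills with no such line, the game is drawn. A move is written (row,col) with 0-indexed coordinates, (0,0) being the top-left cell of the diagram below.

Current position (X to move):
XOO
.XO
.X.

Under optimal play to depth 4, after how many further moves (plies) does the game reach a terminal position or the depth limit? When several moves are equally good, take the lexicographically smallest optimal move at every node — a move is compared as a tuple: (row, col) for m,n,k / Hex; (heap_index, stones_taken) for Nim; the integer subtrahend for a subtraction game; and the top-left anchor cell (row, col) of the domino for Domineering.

ply 1, X at XOO/.XO/.X. | (1,0)=-1→XOO/XXO/.X.; (2,0)=-1→XOO/.XO/XX.; (2,2)=+1→XOO/.XO/.XX*
ply 2: XOO/.XO/.XX is terminal -1 (O); from XOO/.XO/.X. depth 4

PV length from [XOO/.XO/.X.]: 1 ply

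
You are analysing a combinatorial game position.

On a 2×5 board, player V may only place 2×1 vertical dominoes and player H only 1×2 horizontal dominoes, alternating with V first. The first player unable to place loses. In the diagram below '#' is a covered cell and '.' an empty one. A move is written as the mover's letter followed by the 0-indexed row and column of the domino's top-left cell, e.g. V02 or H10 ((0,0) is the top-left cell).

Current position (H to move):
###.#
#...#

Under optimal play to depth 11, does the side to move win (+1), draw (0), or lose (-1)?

[###.#/#...#] H move#1: H11:-1/###.#/###.#, H12:+1/###.#/#.###*
[###.#/#.###] end (terminal -1, V#2); searched ###.#/#...# to 11

value(###.#/#...#, H) = +1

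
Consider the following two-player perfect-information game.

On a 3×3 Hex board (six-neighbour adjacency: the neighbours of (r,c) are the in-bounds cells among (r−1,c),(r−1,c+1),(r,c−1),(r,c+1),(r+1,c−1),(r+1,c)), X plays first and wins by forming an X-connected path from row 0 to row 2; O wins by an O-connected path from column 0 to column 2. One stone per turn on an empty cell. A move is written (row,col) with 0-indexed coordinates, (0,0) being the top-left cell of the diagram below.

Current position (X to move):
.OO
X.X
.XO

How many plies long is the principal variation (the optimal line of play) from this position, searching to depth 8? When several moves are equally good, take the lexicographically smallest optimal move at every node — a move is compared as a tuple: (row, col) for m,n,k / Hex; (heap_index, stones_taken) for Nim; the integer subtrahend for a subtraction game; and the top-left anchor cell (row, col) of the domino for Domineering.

PV length from [.OO/X.X/.XO]: 3 plies

[.OO/X.X/.XO] X move#1: (0,0):+1/XOO/X.X/.XO*, (1,1):-1/.OO/XXX/.XO, (2,0):-1/.OO/X.X/XXO
[XOO/X.X/.XO] O move#2: (1,1):-1/XOO/XOX/.XO*, (2,0):-1/XOO/X.X/OXO
[XOO/XOX/.XO] X move#3: (2,0):+1/XOO/XOX/XXO*
[XOO/XOX/XXO] end (terminal -1, O#4); searched .OO/X.X/.XO to 8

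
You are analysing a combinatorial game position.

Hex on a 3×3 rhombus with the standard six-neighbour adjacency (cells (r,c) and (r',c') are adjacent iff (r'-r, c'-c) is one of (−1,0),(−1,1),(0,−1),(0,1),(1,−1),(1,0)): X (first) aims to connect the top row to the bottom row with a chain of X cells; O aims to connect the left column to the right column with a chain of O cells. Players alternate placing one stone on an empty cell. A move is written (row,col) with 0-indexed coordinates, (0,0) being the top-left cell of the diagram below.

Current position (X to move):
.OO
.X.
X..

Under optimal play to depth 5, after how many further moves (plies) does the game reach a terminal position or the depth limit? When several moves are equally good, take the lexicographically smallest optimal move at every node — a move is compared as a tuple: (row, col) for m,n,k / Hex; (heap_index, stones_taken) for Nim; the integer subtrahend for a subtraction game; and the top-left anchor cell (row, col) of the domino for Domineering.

PV length from [.OO/.X./X..]: 2 plies

ply 1, X at .OO/.X./X.. | (0,0)=-1→XOO/.X./X..*; (1,0)=-1→.OO/XX./X..; (1,2)=-1→.OO/.XX/X..; (2,1)=-1→.OO/.X./XX.; (2,2)=-1→.OO/.X./X.X
ply 2, O at XOO/.X./X.. | (1,0)=+1→XOO/OX./X..*; (1,2)=-1→XOO/.XO/X..; (2,1)=-1→XOO/.X./XO.; (2,2)=-1→XOO/.X./X.O
ply 3: XOO/OX./X.. is terminal -1 (X); from .OO/.X./X.. depth 5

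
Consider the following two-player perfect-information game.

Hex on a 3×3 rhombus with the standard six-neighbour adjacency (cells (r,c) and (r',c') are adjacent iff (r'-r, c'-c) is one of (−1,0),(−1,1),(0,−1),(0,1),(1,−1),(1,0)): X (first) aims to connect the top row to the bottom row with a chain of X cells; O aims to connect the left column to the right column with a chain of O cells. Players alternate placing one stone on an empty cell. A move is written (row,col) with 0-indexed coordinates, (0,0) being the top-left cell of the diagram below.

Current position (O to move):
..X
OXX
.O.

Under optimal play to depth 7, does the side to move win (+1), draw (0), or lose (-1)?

p1 O@[..X/OXX/.O.]: (0,0)[O.X/OXX/.O.]-1* (0,1)[.OX/OXX/.O.]-1 (2,0)[..X/OXX/OO.]-1 (2,2)[..X/OXX/.OO]-1
p2 X@[O.X/OXX/.O.]: (0,1)[OXX/OXX/.O.]+1* (2,0)[O.X/OXX/XO.]+1 (2,2)[O.X/OXX/.OX]+1
p3 O@[OXX/OXX/.O.]: (2,0)[OXX/OXX/OO.]-1* (2,2)[OXX/OXX/.OO]-1
p4 X@[OXX/OXX/OO.]: (2,2)[OXX/OXX/OOX]+1*
p5 O@[OXX/OXX/OOX] terminal -1; root [..X/OXX/.O.] d7

value(..X/OXX/.O., O) = -1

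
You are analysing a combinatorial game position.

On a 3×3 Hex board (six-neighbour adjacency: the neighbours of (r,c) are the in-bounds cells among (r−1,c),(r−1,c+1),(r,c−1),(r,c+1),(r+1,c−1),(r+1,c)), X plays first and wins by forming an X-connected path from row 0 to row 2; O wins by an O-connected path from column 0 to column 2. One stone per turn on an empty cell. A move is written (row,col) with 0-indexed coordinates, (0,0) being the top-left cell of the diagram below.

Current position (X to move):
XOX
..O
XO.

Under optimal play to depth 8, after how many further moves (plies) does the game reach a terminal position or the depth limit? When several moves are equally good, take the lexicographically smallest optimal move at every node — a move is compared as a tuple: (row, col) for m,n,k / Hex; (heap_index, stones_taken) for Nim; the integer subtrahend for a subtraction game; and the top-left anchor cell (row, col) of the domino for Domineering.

PV length from [XOX/..O/XO.]: 1 ply

p1 X@[XOX/..O/XO.]: (1,0)[XOX/X.O/XO.]+1* (1,1)[XOX/.XO/XO.]+1 (2,2)[XOX/..O/XOX]+1
p2 O@[XOX/X.O/XO.] terminal -1; root [XOX/..O/XO.] d8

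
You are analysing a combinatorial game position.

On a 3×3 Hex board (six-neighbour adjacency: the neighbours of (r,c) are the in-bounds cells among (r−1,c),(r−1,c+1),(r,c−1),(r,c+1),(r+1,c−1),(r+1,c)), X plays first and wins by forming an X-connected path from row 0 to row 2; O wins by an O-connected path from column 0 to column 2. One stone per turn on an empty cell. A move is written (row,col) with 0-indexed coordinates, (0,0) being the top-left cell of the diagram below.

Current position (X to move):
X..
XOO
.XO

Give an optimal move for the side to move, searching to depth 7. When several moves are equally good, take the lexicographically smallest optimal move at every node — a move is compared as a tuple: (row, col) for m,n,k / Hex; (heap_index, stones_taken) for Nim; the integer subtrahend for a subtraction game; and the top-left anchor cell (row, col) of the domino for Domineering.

p1 X@[X../XOO/.XO]: (0,1)[XX./XOO/.XO]-1 (0,2)[X.X/XOO/.XO]-1 (2,0)[X../XOO/XXO]+1*
p2 O@[X../XOO/XXO] terminal -1; root [X../XOO/.XO] d7

X's best at [X../XOO/.XO]: (2,0)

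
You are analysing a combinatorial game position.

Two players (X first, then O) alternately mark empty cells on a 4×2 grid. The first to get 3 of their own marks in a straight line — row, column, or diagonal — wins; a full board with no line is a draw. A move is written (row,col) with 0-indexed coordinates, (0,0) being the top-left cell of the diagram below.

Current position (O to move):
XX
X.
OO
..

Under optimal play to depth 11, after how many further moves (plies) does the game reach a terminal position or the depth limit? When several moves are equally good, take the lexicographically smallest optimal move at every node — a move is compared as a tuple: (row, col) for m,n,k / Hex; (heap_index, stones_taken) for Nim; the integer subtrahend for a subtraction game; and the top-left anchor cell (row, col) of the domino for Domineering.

[XX/X./OO/..] O move#1: (1,1):+0/XX/XO/OO/..*, (3,0):+0/XX/X./OO/O., (3,1):+0/XX/X./OO/.O
[XX/XO/OO/..] X move#2: (3,0):-1/XX/XO/OO/X., (3,1):+0/XX/XO/OO/.X*
[XX/XO/OO/.X] O move#3: (3,0):+0/XX/XO/OO/OX*
[XX/XO/OO/OX] end (terminal +0, X#4); searched XX/X./OO/.. to 11

PV length from [XX/X./OO/..]: 3 plies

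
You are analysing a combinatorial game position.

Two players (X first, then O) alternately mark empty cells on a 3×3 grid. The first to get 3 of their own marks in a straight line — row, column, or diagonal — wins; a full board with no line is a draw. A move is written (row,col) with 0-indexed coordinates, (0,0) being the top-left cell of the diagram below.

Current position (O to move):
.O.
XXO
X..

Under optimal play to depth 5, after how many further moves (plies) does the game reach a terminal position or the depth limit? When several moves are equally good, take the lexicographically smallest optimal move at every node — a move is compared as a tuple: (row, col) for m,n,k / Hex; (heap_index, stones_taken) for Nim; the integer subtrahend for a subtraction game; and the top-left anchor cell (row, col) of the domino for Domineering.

PV length from [.O./XXO/X..]: 2 plies

[.O./XXO/X..] O move#1: (0,0):-1/OO./XXO/X..*, (0,2):-1/.OO/XXO/X.., (2,1):-1/.O./XXO/XO., (2,2):-1/.O./XXO/X.O
[OO./XXO/X..] X move#2: (0,2):+1/OOX/XXO/X..*, (2,1):-1/OO./XXO/XX., (2,2):-1/OO./XXO/X.X
[OOX/XXO/X..] end (terminal -1, O#3); searched .O./XXO/X.. to 5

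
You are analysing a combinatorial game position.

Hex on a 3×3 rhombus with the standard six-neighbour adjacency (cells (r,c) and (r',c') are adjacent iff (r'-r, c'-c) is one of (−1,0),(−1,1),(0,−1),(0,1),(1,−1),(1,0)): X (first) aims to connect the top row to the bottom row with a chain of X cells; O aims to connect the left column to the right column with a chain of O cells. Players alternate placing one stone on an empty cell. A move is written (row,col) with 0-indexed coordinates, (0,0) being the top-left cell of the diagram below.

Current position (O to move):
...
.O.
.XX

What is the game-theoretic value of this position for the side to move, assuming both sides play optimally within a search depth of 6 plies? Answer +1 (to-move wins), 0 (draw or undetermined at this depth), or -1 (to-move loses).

p1 O@[.../.O./.XX]: (0,0)[O../.O./.XX]+1* (0,1)[.O./.O./.XX]+1 (0,2)[..O/.O./.XX]+1 (1,0)[.../OO./.XX]+1 (1,2)[.../.OO/.XX]+1 (2,0)[.../.O./OXX]+1
p2 X@[O../.O./.XX]: (0,1)[OX./.O./.XX]-1* (0,2)[O.X/.O./.XX]-1 (1,0)[O../XO./.XX]-1 (1,2)[O../.OX/.XX]-1 (2,0)[O../.O./XXX]-1
p3 O@[OX./.O./.XX]: (0,2)[OXO/.O./.XX]+1* (1,0)[OX./OO./.XX]+1 (1,2)[OX./.OO/.XX]+1 (2,0)[OX./.O./OXX]+1
p4 X@[OXO/.O./.XX]: (1,0)[OXO/XO./.XX]-1* (1,2)[OXO/.OX/.XX]-1 (2,0)[OXO/.O./XXX]-1
p5 O@[OXO/XO./.XX]: (1,2)[OXO/XOO/.XX]-1 (2,0)[OXO/XO./OXX]+1*
p6 X@[OXO/XO./OXX] terminal -1; root [.../.O./.XX] d6

value(.../.O./.XX, O) = +1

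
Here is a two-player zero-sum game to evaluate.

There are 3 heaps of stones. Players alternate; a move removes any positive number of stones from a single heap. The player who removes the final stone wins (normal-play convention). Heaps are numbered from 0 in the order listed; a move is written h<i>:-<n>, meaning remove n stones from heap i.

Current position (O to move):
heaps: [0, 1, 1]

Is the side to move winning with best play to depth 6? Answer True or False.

[(0,1,1)] O move#1: h1:-1:-1/(0,0,1)*, h2:-1:-1/(0,1,0)
[(0,0,1)] X move#2: h2:-1:+1/(0,0,0)*
[(0,0,0)] end (terminal -1, O#3); searched (0,1,1) to 6

O winning at [(0,1,1)]: False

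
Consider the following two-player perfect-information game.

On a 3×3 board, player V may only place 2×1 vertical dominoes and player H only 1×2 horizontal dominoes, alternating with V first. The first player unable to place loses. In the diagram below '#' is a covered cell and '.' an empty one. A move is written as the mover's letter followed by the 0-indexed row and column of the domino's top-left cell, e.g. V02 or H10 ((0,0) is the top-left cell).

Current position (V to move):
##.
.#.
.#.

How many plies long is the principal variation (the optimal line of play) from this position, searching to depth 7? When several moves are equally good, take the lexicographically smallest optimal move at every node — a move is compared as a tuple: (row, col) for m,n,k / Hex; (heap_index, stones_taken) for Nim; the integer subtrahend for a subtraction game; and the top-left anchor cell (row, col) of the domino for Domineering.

[##./.#./.#.] V move#1: V02:+1/###/.##/.#.*, V10:+1/##./##./##., V12:+1/##./.##/.##
[###/.##/.#.] end (terminal -1, H#2); searched ##./.#./.#. to 7

PV length from [##./.#./.#.]: 1 ply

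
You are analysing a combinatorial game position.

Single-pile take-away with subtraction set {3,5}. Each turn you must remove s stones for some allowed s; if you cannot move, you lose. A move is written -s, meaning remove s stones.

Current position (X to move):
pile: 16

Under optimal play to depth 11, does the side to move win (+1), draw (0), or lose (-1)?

value(16, X) = -1

[16] X move#1: -3:-1/13*, -5:-1/11
[13] O move#2: -3:+1/10*, -5:+1/8
[10] X move#3: -3:-1/7*, -5:-1/5
[7] O move#4: -3:-1/4, -5:+1/2*
[2] end (terminal -1, X#5); searched 16 to 11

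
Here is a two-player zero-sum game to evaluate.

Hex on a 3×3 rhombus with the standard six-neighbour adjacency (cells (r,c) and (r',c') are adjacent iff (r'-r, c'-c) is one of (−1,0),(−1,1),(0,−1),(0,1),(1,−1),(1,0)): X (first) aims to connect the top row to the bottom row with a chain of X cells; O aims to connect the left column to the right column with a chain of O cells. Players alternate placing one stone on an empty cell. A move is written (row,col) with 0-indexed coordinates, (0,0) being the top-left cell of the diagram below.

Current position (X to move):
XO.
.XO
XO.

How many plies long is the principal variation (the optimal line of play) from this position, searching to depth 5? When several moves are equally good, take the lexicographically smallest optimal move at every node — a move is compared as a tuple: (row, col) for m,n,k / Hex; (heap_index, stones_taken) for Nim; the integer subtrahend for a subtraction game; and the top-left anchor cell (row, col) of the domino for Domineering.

PV length from [XO./.XO/XO.]: 1 ply

ply 1, X at XO./.XO/XO. | (0,2)=+1→XOX/.XO/XO.*; (1,0)=+1→XO./XXO/XO.; (2,2)=+1→XO./.XO/XOX
ply 2: XOX/.XO/XO. is terminal -1 (O); from XO./.XO/XO. depth 5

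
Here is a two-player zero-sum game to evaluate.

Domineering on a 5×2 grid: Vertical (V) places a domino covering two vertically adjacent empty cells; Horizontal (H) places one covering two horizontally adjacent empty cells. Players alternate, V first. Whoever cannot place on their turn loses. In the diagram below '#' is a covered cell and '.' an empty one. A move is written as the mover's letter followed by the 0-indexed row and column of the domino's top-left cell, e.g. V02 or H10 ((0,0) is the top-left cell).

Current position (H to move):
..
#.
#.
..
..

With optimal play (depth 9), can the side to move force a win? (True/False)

H winning at [../#./#./../..]: True

ply 1, H at ../#./#./../.. | H00=-1→##/#./#./../..; H30=+1→../#./#./##/..*; H40=+1→../#./#./../##
ply 2, V at ../#./#./##/.. | V01=-1→.#/##/#./##/..*; V11=-1→../##/##/##/..
ply 3, H at .#/##/#./##/.. | H40=+1→.#/##/#./##/##*
ply 4: .#/##/#./##/## is terminal -1 (V); from ../#./#./../.. depth 9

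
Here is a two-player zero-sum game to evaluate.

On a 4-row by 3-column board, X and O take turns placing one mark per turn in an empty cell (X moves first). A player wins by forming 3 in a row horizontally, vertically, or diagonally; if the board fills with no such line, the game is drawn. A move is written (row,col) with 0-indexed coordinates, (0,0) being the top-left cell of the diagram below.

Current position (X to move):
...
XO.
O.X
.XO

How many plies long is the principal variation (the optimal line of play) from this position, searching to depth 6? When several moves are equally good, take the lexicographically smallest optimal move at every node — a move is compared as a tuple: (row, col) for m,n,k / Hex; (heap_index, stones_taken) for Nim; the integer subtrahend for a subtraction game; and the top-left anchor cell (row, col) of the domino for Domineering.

[.../XO./O.X/.XO] X move#1: (0,0):-1/X../XO./O.X/.XO, (0,1):-1/.X./XO./O.X/.XO, (0,2):+0/..X/XO./O.X/.XO*, (1,2):-1/.../XOX/O.X/.XO, (2,1):-1/.../XO./OXX/.XO, (3,0):-1/.../XO./O.X/XXO
[..X/XO./O.X/.XO] O move#2: (0,0):-1/O.X/XO./O.X/.XO, (0,1):-1/.OX/XO./O.X/.XO, (1,2):+0/..X/XOO/O.X/.XO*, (2,1):-1/..X/XO./OOX/.XO, (3,0):-1/..X/XO./O.X/OXO
[..X/XOO/O.X/.XO] X move#3: (0,0):+0/X.X/XOO/O.X/.XO*, (0,1):+0/.XX/XOO/O.X/.XO, (2,1):+0/..X/XOO/OXX/.XO, (3,0):+0/..X/XOO/O.X/XXO
[X.X/XOO/O.X/.XO] O move#4: (0,1):+0/XOX/XOO/O.X/.XO*, (2,1):-1/X.X/XOO/OOX/.XO, (3,0):-1/X.X/XOO/O.X/OXO
[XOX/XOO/O.X/.XO] X move#5: (2,1):+0/XOX/XOO/OXX/.XO*, (3,0):-1/XOX/XOO/O.X/XXO
[XOX/XOO/OXX/.XO] O move#6: (3,0):+0/XOX/XOO/OXX/OXO*
[XOX/XOO/OXX/OXO] end (terminal +0, X#7); searched .../XO./O.X/.XO to 6

PV length from [.../XO./O.X/.XO]: 6 plies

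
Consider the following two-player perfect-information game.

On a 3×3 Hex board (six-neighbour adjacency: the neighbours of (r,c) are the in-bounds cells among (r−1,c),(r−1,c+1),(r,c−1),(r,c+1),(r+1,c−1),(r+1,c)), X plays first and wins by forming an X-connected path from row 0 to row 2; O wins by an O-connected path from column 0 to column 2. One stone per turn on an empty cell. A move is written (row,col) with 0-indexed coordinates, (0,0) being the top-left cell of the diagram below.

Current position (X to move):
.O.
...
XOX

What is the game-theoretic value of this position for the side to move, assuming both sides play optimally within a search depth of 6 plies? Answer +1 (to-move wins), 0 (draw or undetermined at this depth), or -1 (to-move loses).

value(.O./.../XOX, X) = +1

p1 X@[.O./.../XOX]: (0,0)[XO./.../XOX]+1* (0,2)[.OX/.../XOX]+1 (1,0)[.O./X../XOX]+1 (1,1)[.O./.X./XOX]-1 (1,2)[.O./..X/XOX]-1
p2 O@[XO./.../XOX]: (0,2)[XOO/.../XOX]-1* (1,0)[XO./O../XOX]-1 (1,1)[XO./.O./XOX]-1 (1,2)[XO./..O/XOX]-1
p3 X@[XOO/.../XOX]: (1,0)[XOO/X../XOX]+1* (1,1)[XOO/.X./XOX]-1 (1,2)[XOO/..X/XOX]-1
p4 O@[XOO/X../XOX] terminal -1; root [.O./.../XOX] d6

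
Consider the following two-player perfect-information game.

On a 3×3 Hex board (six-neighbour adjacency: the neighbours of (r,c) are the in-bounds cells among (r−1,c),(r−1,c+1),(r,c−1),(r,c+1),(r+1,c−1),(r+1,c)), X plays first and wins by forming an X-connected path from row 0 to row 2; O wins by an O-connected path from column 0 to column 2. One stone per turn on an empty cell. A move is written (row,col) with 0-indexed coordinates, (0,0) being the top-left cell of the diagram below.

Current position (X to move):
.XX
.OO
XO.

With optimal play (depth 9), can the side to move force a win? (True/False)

[.XX/.OO/XO.] X move#1: (0,0):-1/XXX/.OO/XO., (1,0):+1/.XX/XOO/XO.*, (2,2):-1/.XX/.OO/XOX
[.XX/XOO/XO.] end (terminal -1, O#2); searched .XX/.OO/XO. to 9

X winning at [.XX/.OO/XO.]: True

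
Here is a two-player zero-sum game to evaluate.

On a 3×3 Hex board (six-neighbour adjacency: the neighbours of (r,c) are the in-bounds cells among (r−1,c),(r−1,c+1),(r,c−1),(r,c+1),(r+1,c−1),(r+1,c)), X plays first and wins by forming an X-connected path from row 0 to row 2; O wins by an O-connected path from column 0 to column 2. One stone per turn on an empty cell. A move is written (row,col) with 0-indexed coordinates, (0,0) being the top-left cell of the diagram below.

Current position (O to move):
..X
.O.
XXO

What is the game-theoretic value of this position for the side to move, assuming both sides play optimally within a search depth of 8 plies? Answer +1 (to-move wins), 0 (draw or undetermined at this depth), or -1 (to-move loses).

value(..X/.O./XXO, O) = -1

p1 O@[..X/.O./XXO]: (0,0)[O.X/.O./XXO]-1* (0,1)[.OX/.O./XXO]-1 (1,0)[..X/OO./XXO]-1 (1,2)[..X/.OO/XXO]-1
p2 X@[O.X/.O./XXO]: (0,1)[OXX/.O./XXO]+1* (1,0)[O.X/XO./XXO]+1 (1,2)[O.X/.OX/XXO]+1
p3 O@[OXX/.O./XXO]: (1,0)[OXX/OO./XXO]-1* (1,2)[OXX/.OO/XXO]-1
p4 X@[OXX/OO./XXO]: (1,2)[OXX/OOX/XXO]+1*
p5 O@[OXX/OOX/XXO] terminal -1; root [..X/.O./XXO] d8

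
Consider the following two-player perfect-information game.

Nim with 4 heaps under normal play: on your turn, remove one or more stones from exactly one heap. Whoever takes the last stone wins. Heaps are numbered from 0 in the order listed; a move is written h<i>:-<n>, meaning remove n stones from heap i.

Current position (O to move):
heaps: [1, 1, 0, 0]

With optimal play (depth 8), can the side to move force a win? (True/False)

p1 O@[(1,1,0,0)]: h0:-1[(0,1,0,0)]-1* h1:-1[(1,0,0,0)]-1
p2 X@[(0,1,0,0)]: h1:-1[(0,0,0,0)]+1*
p3 O@[(0,0,0,0)] terminal -1; root [(1,1,0,0)] d8

O winning at [(1,1,0,0)]: False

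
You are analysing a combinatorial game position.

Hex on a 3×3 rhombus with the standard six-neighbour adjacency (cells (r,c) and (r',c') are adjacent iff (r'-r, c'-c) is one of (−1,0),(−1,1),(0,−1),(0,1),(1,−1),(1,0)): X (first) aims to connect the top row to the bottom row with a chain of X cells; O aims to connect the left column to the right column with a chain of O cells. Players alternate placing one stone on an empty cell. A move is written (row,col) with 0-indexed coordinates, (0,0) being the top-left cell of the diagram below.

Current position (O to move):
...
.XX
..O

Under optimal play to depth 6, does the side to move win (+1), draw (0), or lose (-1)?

value(.../.XX/..O, O) = -1

[.../.XX/..O] O move#1: (0,0):-1/O../.XX/..O*, (0,1):-1/.O./.XX/..O, (0,2):-1/..O/.XX/..O, (1,0):-1/.../OXX/..O, (2,0):-1/.../.XX/O.O, (2,1):-1/.../.XX/.OO
[O../.XX/..O] X move#2: (0,1):+1/OX./.XX/..O*, (0,2):+1/O.X/.XX/..O, (1,0):+1/O../XXX/..O, (2,0):+1/O../.XX/X.O, (2,1):+1/O../.XX/.XO
[OX./.XX/..O] O move#3: (0,2):-1/OXO/.XX/..O*, (1,0):-1/OX./OXX/..O, (2,0):-1/OX./.XX/O.O, (2,1):-1/OX./.XX/.OO
[OXO/.XX/..O] X move#4: (1,0):+1/OXO/XXX/..O*, (2,0):+1/OXO/.XX/X.O, (2,1):+1/OXO/.XX/.XO
[OXO/XXX/..O] O move#5: (2,0):-1/OXO/XXX/O.O*, (2,1):-1/OXO/XXX/.OO
[OXO/XXX/O.O] X move#6: (2,1):+1/OXO/XXX/OXO*
[OXO/XXX/OXO] end (terminal -1, O#7); searched .../.XX/..O to 6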